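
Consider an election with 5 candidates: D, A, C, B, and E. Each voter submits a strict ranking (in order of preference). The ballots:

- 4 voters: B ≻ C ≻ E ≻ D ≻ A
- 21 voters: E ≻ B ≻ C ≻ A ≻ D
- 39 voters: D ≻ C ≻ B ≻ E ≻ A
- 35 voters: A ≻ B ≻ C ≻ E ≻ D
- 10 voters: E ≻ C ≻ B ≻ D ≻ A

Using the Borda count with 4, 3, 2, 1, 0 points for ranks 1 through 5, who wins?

D: 4·1 + 21·0 + 39·4 + 35·0 + 10·1 = 170
A: 4·0 + 21·1 + 39·0 + 35·4 + 10·0 = 161
C: 4·3 + 21·2 + 39·3 + 35·2 + 10·3 = 271
B: 4·4 + 21·3 + 39·2 + 35·3 + 10·2 = 282
E: 4·2 + 21·4 + 39·1 + 35·1 + 10·4 = 206
B has the highest Borda score (282).

B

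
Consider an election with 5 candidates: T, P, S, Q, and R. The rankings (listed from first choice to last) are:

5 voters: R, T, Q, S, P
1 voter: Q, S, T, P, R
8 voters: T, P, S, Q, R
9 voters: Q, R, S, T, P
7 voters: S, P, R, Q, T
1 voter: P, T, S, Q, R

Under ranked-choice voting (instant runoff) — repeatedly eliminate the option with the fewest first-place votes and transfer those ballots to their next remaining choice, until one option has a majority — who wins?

Q

Round 1: T 8, P 1, S 7, Q 10, R 5. Eliminate P.
Round 2: T 9, S 7, Q 10, R 5. Eliminate R.
Round 3: T 14, S 7, Q 10. Eliminate S.
Round 4: T 14, Q 17. Q has a majority.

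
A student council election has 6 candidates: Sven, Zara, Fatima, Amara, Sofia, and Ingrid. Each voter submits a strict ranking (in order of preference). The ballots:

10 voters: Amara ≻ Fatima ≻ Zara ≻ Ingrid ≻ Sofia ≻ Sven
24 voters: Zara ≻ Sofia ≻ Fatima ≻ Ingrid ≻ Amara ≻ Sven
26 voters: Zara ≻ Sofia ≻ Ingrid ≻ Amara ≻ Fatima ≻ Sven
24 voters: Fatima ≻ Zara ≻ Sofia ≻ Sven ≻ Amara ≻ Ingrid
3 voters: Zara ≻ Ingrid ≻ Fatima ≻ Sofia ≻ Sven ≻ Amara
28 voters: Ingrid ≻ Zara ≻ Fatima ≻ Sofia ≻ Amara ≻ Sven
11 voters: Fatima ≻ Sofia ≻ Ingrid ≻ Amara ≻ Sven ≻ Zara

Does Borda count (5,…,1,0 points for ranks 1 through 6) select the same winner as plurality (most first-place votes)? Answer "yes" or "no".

Borda — scores: Sven 62, Zara 503, Fatima 406, Amara 200, Sofia 388, Ingrid 331. Winner: Zara.
Plurality — first-place votes: Sven 0, Zara 53, Fatima 35, Amara 10, Sofia 0, Ingrid 28. Winner: Zara.
The two methods agree.

yes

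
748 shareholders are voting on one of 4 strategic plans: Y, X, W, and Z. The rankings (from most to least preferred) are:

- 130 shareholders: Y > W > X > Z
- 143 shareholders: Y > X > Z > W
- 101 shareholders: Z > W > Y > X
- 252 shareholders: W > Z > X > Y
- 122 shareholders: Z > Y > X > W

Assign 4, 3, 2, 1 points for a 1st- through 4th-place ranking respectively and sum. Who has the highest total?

Y: 130·4 + 143·4 + 101·2 + 252·1 + 122·3 = 1912
X: 130·2 + 143·3 + 101·1 + 252·2 + 122·2 = 1538
W: 130·3 + 143·1 + 101·3 + 252·4 + 122·1 = 1966
Z: 130·1 + 143·2 + 101·4 + 252·3 + 122·4 = 2064
Z has the highest Borda score (2064).

Z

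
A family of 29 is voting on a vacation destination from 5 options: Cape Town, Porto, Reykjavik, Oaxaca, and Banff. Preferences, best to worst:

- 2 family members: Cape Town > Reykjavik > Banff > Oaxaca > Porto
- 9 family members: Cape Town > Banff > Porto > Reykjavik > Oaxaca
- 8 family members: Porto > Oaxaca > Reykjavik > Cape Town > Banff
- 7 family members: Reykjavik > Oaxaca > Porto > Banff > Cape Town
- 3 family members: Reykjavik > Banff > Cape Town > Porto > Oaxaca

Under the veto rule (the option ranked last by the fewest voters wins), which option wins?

Reykjavik

Last-place votes: Cape Town 7, Porto 2, Reykjavik 0, Oaxaca 12, Banff 8.
Reykjavik is ranked last by the fewest voters, so Reykjavik wins.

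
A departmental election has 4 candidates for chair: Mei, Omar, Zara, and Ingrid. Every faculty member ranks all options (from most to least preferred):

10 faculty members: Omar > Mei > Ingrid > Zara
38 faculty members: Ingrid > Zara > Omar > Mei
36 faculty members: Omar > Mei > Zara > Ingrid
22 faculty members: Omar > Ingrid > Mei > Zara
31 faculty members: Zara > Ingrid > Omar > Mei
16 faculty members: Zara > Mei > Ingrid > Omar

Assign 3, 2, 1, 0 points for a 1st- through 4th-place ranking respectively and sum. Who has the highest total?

Omar

Mei: 10·2 + 38·0 + 36·2 + 22·1 + 31·0 + 16·2 = 146
Omar: 10·3 + 38·1 + 36·3 + 22·3 + 31·1 + 16·0 = 273
Zara: 10·0 + 38·2 + 36·1 + 22·0 + 31·3 + 16·3 = 253
Ingrid: 10·1 + 38·3 + 36·0 + 22·2 + 31·2 + 16·1 = 246
Omar has the highest Borda score (273).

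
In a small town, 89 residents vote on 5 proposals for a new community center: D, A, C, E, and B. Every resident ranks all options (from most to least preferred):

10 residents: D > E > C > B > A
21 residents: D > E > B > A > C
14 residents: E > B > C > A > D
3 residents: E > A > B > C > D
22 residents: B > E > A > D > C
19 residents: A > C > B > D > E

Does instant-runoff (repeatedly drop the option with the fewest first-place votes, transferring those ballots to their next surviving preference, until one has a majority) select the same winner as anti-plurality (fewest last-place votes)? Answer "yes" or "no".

Instant-runoff — R1 D 31, A 19, C 0, E 17, B 22 (C out); R2 D 31, A 19, E 17, B 22 (E out); R3 D 31, A 22, B 36 (A out); R4 D 31, B 58 (B winner). Winner: B.
Anti-plurality — last-place votes: D 17, A 10, C 43, E 19, B 0. Winner: B.
The two methods agree.

yes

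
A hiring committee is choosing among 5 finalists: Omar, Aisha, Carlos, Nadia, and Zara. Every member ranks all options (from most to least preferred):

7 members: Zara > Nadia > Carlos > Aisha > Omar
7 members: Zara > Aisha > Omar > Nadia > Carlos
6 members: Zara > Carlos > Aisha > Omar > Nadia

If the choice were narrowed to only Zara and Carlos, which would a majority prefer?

Zara

Voters preferring Zara to Carlos: 20; preferring Carlos to Zara: 0.
Zara wins the head-to-head.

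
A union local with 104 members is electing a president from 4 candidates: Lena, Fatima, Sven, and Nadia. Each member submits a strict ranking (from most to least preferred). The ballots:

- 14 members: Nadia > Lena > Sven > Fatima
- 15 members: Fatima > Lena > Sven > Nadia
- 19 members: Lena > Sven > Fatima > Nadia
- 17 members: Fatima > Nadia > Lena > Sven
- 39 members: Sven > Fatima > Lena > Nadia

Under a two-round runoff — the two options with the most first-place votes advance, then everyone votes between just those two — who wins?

Round 1 first-place votes: Lena 19, Fatima 32, Sven 39, Nadia 14.
Sven and Fatima advance.
Runoff: Sven is preferred to Fatima by 72 voters; Fatima by 32.
Sven wins the runoff.

Sven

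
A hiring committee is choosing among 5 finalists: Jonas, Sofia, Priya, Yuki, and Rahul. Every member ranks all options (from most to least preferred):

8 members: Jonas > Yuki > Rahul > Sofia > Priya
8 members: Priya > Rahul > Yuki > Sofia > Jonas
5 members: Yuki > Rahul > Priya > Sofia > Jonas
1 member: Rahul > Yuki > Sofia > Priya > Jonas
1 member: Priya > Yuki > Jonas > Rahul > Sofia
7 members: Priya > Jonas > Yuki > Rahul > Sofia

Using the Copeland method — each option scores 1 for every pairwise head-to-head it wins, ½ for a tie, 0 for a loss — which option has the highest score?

Jonas: beats Sofia and Rahul; ties Yuki; loses to Priya → score 2.5.
Sofia: loses to Jonas, Priya, Yuki, and Rahul → score 0.
Priya: beats Jonas, Sofia, Yuki, and Rahul → score 4.
Yuki: beats Sofia and Rahul; ties Jonas; loses to Priya → score 2.5.
Rahul: beats Sofia; loses to Jonas, Priya, and Yuki → score 1.
Priya has the best pairwise record.

Priya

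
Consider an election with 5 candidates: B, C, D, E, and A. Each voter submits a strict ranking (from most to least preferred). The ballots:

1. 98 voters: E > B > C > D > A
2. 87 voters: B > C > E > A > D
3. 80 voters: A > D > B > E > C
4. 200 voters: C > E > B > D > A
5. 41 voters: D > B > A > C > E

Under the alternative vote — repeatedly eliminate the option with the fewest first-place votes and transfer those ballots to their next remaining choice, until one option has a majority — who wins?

B

Round 1: B 87, C 200, D 41, E 98, A 80. Eliminate D.
Round 2: B 128, C 200, E 98, A 80. Eliminate A.
Round 3: B 208, C 200, E 98. Eliminate E.
Round 4: B 306, C 200. B has a majority.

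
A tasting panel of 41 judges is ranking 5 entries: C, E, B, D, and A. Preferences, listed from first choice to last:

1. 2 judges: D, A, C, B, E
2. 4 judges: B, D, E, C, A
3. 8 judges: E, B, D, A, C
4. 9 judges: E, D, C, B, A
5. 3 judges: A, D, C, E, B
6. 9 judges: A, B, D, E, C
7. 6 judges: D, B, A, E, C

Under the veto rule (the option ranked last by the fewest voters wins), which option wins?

Last-place votes: C 23, E 2, B 3, D 0, A 13.
D is ranked last by the fewest voters, so D wins.

D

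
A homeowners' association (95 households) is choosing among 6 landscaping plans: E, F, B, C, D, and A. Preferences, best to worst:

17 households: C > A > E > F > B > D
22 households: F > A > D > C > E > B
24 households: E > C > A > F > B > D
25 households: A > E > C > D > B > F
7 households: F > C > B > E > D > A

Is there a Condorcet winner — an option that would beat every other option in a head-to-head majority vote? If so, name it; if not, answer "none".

Checking pairwise contests:
A beats E 64–31.
E beats F 66–29.
E beats B 88–7.
E beats C 49–46.
E beats D 73–22.
C beats A 48–47.
Every option loses at least one head-to-head, so there is no Condorcet winner.

none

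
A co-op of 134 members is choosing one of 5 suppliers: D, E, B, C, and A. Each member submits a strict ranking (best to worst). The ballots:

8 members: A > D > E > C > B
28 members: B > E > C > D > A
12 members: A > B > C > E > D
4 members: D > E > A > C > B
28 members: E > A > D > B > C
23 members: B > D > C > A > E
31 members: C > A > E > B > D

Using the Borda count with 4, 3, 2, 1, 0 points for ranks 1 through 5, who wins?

B

D: 8·3 + 28·1 + 12·0 + 4·4 + 28·2 + 23·3 + 31·0 = 193
E: 8·2 + 28·3 + 12·1 + 4·3 + 28·4 + 23·0 + 31·2 = 298
B: 8·0 + 28·4 + 12·3 + 4·0 + 28·1 + 23·4 + 31·1 = 299
C: 8·1 + 28·2 + 12·2 + 4·1 + 28·0 + 23·2 + 31·4 = 262
A: 8·4 + 28·0 + 12·4 + 4·2 + 28·3 + 23·1 + 31·3 = 288
B has the highest Borda score (299).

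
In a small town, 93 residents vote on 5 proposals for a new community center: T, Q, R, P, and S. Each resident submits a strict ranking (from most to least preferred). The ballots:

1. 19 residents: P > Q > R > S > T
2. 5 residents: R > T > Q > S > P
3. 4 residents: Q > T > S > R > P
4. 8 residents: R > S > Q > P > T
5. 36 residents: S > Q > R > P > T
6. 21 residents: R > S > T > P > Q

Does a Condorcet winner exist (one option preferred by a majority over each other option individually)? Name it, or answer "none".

none

Checking pairwise contests:
Q beats T 67–26.
S beats Q 65–28.
Q beats R 59–34.
Q beats P 53–40.
R beats S 53–40.
Every option loses at least one head-to-head, so there is no Condorcet winner.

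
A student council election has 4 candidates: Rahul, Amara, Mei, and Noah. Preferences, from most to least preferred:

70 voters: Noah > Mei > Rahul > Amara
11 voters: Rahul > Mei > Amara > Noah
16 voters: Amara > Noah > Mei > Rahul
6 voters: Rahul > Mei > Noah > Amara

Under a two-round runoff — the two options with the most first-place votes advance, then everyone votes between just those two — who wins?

Noah

Round 1 first-place votes: Rahul 17, Amara 16, Mei 0, Noah 70.
Noah and Rahul advance.
Runoff: Noah is preferred to Rahul by 86 voters; Rahul by 17.
Noah wins the runoff.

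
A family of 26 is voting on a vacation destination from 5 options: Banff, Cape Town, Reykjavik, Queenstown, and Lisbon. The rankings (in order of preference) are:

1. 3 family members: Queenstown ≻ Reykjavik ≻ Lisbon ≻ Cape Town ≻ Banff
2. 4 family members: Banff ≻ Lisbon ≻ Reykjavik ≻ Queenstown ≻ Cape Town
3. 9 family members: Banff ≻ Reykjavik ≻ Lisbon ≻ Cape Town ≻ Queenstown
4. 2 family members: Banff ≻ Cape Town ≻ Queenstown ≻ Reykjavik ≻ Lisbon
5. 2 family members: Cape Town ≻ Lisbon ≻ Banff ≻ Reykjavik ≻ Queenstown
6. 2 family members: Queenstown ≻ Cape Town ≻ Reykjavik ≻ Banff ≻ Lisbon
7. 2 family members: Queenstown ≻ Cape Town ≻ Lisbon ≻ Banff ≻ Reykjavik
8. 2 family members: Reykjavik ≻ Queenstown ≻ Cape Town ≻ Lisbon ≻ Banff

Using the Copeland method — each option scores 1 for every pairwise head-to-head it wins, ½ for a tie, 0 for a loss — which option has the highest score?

Banff: beats Cape Town, Reykjavik, Queenstown, and Lisbon → score 4.
Cape Town: ties Queenstown; loses to Banff, Reykjavik, and Lisbon → score 0.5.
Reykjavik: beats Cape Town, Queenstown, and Lisbon; loses to Banff → score 3.
Queenstown: ties Cape Town; loses to Banff, Reykjavik, and Lisbon → score 0.5.
Lisbon: beats Cape Town and Queenstown; loses to Banff and Reykjavik → score 2.
Banff has the best pairwise record.

Banff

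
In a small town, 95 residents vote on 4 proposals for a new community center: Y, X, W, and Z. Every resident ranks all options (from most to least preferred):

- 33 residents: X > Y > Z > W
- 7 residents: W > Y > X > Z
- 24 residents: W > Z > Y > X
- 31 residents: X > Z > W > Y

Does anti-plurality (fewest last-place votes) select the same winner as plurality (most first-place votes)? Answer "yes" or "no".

Anti-plurality — last-place votes: Y 31, X 24, W 33, Z 7. Winner: Z.
Plurality — first-place votes: Y 0, X 64, W 31, Z 0. Winner: X.
The two methods disagree.

no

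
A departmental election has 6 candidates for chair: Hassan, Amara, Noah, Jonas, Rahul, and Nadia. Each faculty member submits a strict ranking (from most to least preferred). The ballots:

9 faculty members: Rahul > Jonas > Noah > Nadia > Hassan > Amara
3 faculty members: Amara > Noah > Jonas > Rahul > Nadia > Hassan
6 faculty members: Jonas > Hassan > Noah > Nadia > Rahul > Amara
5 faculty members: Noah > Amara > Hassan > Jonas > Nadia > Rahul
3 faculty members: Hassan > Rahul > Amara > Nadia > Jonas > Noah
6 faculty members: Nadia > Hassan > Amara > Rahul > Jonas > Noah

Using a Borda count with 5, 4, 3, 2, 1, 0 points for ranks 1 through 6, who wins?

Jonas

Hassan: 9·1 + 3·0 + 6·4 + 5·3 + 3·5 + 6·4 = 87
Amara: 9·0 + 3·5 + 6·0 + 5·4 + 3·3 + 6·3 = 62
Noah: 9·3 + 3·4 + 6·3 + 5·5 + 3·0 + 6·0 = 82
Jonas: 9·4 + 3·3 + 6·5 + 5·2 + 3·1 + 6·1 = 94
Rahul: 9·5 + 3·2 + 6·1 + 5·0 + 3·4 + 6·2 = 81
Nadia: 9·2 + 3·1 + 6·2 + 5·1 + 3·2 + 6·5 = 74
Jonas has the highest Borda score (94).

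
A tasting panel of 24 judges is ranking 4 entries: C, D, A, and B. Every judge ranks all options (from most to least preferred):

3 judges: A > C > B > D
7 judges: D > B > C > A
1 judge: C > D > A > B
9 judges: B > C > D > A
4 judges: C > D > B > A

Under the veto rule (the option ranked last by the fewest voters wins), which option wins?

C

Last-place votes: C 0, D 3, A 20, B 1.
C is ranked last by the fewest voters, so C wins.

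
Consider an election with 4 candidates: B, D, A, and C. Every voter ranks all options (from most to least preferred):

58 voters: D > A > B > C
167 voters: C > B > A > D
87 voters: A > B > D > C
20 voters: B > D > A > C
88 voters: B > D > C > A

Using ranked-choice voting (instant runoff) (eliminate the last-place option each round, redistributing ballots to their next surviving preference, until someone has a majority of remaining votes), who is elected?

Round 1: B 108, D 58, A 87, C 167. Eliminate D.
Round 2: B 108, A 145, C 167. Eliminate B.
Round 3: A 165, C 255. C has a majority.

C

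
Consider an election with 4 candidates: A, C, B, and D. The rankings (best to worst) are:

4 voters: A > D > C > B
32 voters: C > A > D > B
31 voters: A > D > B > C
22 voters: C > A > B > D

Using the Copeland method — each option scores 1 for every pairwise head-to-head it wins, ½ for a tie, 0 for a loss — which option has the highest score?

A: beats B and D; loses to C → score 2.
C: beats A, B, and D → score 3.
B: loses to A, C, and D → score 0.
D: beats B; loses to A and C → score 1.
C has the best pairwise record.

C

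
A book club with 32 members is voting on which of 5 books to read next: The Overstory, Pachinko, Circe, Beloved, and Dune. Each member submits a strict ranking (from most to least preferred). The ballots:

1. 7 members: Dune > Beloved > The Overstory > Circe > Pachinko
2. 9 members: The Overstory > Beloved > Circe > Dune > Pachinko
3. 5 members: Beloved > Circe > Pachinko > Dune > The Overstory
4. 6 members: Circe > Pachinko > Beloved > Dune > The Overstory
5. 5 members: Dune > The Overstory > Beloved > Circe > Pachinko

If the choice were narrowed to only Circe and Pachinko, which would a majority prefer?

Circe

Voters preferring Circe to Pachinko: 32; preferring Pachinko to Circe: 0.
Circe wins the head-to-head.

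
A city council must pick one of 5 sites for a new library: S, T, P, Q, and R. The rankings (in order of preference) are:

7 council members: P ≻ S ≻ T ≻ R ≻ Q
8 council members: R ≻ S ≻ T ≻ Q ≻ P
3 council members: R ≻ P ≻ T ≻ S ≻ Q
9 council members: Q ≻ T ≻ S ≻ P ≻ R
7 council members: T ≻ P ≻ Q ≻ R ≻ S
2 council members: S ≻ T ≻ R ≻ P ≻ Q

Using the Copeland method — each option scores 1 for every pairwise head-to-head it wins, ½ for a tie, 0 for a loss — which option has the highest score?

S: beats P and Q; ties R; loses to T → score 2.5.
T: beats S, P, Q, and R → score 4.
P: beats Q and R; loses to S and T → score 2.
Q: loses to S, T, P, and R → score 0.
R: beats Q; ties S; loses to T and P → score 1.5.
T has the best pairwise record.

T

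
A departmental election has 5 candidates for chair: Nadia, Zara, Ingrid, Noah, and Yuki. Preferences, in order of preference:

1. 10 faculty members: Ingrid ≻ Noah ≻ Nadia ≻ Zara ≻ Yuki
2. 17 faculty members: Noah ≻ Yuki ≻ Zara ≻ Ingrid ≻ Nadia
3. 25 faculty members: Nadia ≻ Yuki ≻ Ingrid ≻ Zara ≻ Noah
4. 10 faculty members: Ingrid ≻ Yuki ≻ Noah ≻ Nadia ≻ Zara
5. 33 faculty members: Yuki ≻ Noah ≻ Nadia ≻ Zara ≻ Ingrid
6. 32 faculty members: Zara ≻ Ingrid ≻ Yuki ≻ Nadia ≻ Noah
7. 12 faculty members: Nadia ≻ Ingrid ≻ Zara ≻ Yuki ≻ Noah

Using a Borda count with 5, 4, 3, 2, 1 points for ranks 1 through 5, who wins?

Nadia: 10·3 + 17·1 + 25·5 + 10·2 + 33·3 + 32·2 + 12·5 = 415
Zara: 10·2 + 17·3 + 25·2 + 10·1 + 33·2 + 32·5 + 12·3 = 393
Ingrid: 10·5 + 17·2 + 25·3 + 10·5 + 33·1 + 32·4 + 12·4 = 418
Noah: 10·4 + 17·5 + 25·1 + 10·3 + 33·4 + 32·1 + 12·1 = 356
Yuki: 10·1 + 17·4 + 25·4 + 10·4 + 33·5 + 32·3 + 12·2 = 503
Yuki has the highest Borda score (503).

Yuki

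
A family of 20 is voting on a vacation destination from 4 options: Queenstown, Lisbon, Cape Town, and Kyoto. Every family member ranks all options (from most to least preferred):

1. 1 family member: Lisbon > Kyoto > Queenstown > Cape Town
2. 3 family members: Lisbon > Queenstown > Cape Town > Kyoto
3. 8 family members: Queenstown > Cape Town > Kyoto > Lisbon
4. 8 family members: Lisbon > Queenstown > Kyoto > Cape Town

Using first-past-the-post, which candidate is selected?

First-place votes: Queenstown 8, Lisbon 12, Cape Town 0, Kyoto 0.
Lisbon has the most first-place votes.

Lisbon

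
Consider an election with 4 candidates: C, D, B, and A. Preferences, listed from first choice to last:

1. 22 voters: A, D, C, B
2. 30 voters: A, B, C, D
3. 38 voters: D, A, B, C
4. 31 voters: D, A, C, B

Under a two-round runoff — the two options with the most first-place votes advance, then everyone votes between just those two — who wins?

D

Round 1 first-place votes: C 0, D 69, B 0, A 52.
D and A advance.
Runoff: D is preferred to A by 69 voters; A by 52.
D wins the runoff.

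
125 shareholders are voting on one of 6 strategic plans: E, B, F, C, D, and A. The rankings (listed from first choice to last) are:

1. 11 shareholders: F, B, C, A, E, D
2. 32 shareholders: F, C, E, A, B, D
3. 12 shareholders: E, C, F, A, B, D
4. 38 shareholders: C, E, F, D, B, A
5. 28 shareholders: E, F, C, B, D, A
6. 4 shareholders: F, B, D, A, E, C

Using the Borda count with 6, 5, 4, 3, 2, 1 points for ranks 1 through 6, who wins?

F

E: 11·2 + 32·4 + 12·6 + 38·5 + 28·6 + 4·2 = 588
B: 11·5 + 32·2 + 12·2 + 38·2 + 28·3 + 4·5 = 323
F: 11·6 + 32·6 + 12·4 + 38·4 + 28·5 + 4·6 = 622
C: 11·4 + 32·5 + 12·5 + 38·6 + 28·4 + 4·1 = 608
D: 11·1 + 32·1 + 12·1 + 38·3 + 28·2 + 4·4 = 241
A: 11·3 + 32·3 + 12·3 + 38·1 + 28·1 + 4·3 = 243
F has the highest Borda score (622).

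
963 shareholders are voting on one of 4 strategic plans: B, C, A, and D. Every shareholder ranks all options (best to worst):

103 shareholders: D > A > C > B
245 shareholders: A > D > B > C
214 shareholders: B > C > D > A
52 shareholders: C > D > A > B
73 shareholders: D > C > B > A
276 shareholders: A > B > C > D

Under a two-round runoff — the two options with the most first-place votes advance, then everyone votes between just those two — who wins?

A

Round 1 first-place votes: B 214, C 52, A 521, D 176.
A and B advance.
Runoff: A is preferred to B by 676 voters; B by 287.
A wins the runoff.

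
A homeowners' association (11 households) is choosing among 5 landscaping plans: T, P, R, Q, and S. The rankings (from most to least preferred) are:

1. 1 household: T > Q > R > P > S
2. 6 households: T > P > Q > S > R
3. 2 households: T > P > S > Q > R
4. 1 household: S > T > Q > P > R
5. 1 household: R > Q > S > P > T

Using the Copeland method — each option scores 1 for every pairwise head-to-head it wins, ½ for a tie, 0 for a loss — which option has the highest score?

T: beats P, R, Q, and S → score 4.
P: beats R, Q, and S; loses to T → score 3.
R: loses to T, P, Q, and S → score 0.
Q: beats R and S; loses to T and P → score 2.
S: beats R; loses to T, P, and Q → score 1.
T has the best pairwise record.

T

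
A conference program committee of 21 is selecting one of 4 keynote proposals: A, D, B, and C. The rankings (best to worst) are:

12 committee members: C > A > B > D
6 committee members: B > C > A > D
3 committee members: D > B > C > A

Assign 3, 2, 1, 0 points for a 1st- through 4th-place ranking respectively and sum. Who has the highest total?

C

A: 12·2 + 6·1 + 3·0 = 30
D: 12·0 + 6·0 + 3·3 = 9
B: 12·1 + 6·3 + 3·2 = 36
C: 12·3 + 6·2 + 3·1 = 51
C has the highest Borda score (51).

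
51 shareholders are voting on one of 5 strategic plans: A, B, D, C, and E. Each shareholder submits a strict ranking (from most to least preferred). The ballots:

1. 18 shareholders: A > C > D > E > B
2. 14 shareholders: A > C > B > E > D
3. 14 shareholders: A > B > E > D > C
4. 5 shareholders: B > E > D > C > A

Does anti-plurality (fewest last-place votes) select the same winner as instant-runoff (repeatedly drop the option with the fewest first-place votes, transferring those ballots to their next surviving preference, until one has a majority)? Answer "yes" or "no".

no

Anti-plurality — last-place votes: A 5, B 18, D 14, C 14, E 0. Winner: E.
Instant-runoff — R1 A 46, B 5, D 0, C 0, E 0 (A winner). Winner: A.
The two methods disagree.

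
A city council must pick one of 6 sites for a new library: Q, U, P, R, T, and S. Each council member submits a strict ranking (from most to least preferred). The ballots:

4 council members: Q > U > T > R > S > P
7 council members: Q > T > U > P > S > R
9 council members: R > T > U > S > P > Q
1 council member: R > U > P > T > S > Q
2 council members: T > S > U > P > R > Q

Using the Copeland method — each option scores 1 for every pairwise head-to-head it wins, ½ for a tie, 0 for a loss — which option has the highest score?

Q: loses to U, P, R, T, and S → score 0.
U: beats Q, P, R, and S; loses to T → score 4.
P: beats Q; loses to U, R, T, and S → score 1.
R: beats Q, P, and S; loses to U and T → score 3.
T: beats Q, U, P, R, and S → score 5.
S: beats Q and P; loses to U, R, and T → score 2.
T has the best pairwise record.

T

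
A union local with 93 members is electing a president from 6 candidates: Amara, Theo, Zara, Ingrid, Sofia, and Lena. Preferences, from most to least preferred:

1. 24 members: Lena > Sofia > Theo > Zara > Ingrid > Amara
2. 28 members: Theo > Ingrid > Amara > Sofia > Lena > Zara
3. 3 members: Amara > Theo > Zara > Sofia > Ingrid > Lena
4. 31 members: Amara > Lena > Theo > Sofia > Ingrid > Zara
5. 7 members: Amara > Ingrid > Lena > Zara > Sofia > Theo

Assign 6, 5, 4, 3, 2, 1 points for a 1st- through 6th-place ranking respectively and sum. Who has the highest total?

Theo

Amara: 24·1 + 28·4 + 3·6 + 31·6 + 7·6 = 382
Theo: 24·4 + 28·6 + 3·5 + 31·4 + 7·1 = 410
Zara: 24·3 + 28·1 + 3·4 + 31·1 + 7·3 = 164
Ingrid: 24·2 + 28·5 + 3·2 + 31·2 + 7·5 = 291
Sofia: 24·5 + 28·3 + 3·3 + 31·3 + 7·2 = 320
Lena: 24·6 + 28·2 + 3·1 + 31·5 + 7·4 = 386
Theo has the highest Borda score (410).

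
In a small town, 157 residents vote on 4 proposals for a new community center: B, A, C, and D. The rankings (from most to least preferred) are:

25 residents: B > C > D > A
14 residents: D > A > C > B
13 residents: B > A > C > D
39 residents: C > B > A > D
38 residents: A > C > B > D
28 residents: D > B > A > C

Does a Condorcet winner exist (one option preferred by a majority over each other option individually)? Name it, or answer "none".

Checking pairwise contests:
C beats B 91–66.
B beats A 105–52.
A beats C 93–64.
B beats D 115–42.
Every option loses at least one head-to-head, so there is no Condorcet winner.

none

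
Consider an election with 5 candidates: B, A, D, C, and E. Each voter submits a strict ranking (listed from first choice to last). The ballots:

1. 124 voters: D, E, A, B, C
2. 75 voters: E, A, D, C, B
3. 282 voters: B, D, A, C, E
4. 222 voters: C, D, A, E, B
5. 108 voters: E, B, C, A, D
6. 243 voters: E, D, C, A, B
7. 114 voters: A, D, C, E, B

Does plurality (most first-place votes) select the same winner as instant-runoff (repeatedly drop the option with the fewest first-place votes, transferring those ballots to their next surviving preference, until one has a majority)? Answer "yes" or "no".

Plurality — first-place votes: B 282, A 114, D 124, C 222, E 426. Winner: E.
Instant-runoff — R1 B 282, A 114, D 124, C 222, E 426 (A out); R2 B 282, D 238, C 222, E 426 (C out); R3 B 282, D 460, E 426 (B out); R4 D 742, E 426 (D winner). Winner: D.
The two methods disagree.

no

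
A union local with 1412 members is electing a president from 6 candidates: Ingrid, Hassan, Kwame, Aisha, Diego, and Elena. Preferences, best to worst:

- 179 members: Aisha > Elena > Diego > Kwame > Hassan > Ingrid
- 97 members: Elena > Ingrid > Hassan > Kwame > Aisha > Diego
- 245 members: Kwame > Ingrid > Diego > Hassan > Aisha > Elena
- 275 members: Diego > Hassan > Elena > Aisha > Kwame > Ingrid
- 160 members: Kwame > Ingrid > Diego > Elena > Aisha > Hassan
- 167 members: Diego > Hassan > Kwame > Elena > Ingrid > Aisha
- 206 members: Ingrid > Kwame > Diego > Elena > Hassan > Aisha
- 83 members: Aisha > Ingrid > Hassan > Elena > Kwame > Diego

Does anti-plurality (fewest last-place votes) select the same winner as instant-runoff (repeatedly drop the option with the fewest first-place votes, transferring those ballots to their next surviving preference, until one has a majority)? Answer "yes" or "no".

Anti-plurality — last-place votes: Ingrid 454, Hassan 160, Kwame 0, Aisha 373, Diego 180, Elena 245. Winner: Kwame.
Instant-runoff — R1 Ingrid 206, Hassan 0, Kwame 405, Aisha 262, Diego 442, Elena 97 (Hassan out); R2 Ingrid 206, Kwame 405, Aisha 262, Diego 442, Elena 97 (Elena out); R3 Ingrid 303, Kwame 405, Aisha 262, Diego 442 (Aisha out); R4 Ingrid 386, Kwame 405, Diego 621 (Ingrid out); R5 Kwame 791, Diego 621 (Kwame winner). Winner: Kwame.
The two methods agree.

yes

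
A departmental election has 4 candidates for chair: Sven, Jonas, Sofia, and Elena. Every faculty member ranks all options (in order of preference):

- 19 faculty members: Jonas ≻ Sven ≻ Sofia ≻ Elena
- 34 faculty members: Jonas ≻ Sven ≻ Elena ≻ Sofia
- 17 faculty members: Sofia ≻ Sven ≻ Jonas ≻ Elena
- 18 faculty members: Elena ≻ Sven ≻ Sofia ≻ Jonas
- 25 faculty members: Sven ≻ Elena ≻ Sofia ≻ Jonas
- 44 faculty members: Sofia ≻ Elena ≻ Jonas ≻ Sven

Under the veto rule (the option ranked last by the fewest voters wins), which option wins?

Last-place votes: Sven 44, Jonas 43, Sofia 34, Elena 36.
Sofia is ranked last by the fewest voters, so Sofia wins.

Sofia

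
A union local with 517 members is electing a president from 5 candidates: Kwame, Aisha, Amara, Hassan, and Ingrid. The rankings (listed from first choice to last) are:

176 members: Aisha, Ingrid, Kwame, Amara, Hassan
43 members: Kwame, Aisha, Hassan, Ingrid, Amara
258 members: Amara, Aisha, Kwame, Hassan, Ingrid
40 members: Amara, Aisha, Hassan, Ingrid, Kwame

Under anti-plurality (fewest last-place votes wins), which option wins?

Aisha

Last-place votes: Kwame 40, Aisha 0, Amara 43, Hassan 176, Ingrid 258.
Aisha is ranked last by the fewest voters, so Aisha wins.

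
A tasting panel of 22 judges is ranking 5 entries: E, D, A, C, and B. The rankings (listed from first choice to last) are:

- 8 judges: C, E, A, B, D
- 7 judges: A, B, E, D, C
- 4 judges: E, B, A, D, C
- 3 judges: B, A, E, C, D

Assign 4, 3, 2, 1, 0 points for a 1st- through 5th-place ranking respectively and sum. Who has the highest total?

E: 8·3 + 7·2 + 4·4 + 3·2 = 60
D: 8·0 + 7·1 + 4·1 + 3·0 = 11
A: 8·2 + 7·4 + 4·2 + 3·3 = 61
C: 8·4 + 7·0 + 4·0 + 3·1 = 35
B: 8·1 + 7·3 + 4·3 + 3·4 = 53
A has the highest Borda score (61).

A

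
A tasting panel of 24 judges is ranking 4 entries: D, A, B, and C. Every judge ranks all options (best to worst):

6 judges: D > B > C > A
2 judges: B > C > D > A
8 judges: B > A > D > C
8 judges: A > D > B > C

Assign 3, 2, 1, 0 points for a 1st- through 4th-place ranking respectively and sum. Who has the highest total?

D: 6·3 + 2·1 + 8·1 + 8·2 = 44
A: 6·0 + 2·0 + 8·2 + 8·3 = 40
B: 6·2 + 2·3 + 8·3 + 8·1 = 50
C: 6·1 + 2·2 + 8·0 + 8·0 = 10
B has the highest Borda score (50).

B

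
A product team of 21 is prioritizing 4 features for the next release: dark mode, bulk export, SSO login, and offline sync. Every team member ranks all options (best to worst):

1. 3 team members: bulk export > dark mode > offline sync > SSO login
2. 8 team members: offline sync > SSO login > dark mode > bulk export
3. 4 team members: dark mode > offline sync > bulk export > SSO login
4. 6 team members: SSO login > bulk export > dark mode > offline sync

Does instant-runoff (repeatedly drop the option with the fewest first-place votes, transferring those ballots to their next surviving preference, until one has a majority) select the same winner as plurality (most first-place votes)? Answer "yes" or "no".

Instant-runoff — R1 dark mode 4, bulk export 3, SSO login 6, offline sync 8 (bulk export out); R2 dark mode 7, SSO login 6, offline sync 8 (SSO login out); R3 dark mode 13, offline sync 8 (dark mode winner). Winner: dark mode.
Plurality — first-place votes: dark mode 4, bulk export 3, SSO login 6, offline sync 8. Winner: offline sync.
The two methods disagree.

no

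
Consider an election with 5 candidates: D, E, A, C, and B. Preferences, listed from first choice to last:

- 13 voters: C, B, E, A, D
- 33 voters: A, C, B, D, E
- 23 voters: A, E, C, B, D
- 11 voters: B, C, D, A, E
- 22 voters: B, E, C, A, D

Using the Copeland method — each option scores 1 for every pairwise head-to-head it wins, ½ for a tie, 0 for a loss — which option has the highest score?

A

D: loses to E, A, C, and B → score 0.
E: beats D; loses to A, C, and B → score 1.
A: beats D, E, C, and B → score 4.
C: beats D, E, and B; loses to A → score 3.
B: beats D and E; loses to A and C → score 2.
A has the best pairwise record.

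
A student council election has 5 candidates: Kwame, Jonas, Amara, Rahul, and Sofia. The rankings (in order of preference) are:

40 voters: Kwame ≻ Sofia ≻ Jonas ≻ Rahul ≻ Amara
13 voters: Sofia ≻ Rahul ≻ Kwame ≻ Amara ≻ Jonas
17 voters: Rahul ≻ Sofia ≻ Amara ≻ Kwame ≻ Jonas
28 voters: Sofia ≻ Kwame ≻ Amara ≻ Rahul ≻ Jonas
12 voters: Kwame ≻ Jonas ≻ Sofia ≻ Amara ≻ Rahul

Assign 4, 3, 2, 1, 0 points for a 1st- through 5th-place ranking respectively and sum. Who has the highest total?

Sofia

Kwame: 40·4 + 13·2 + 17·1 + 28·3 + 12·4 = 335
Jonas: 40·2 + 13·0 + 17·0 + 28·0 + 12·3 = 116
Amara: 40·0 + 13·1 + 17·2 + 28·2 + 12·1 = 115
Rahul: 40·1 + 13·3 + 17·4 + 28·1 + 12·0 = 175
Sofia: 40·3 + 13·4 + 17·3 + 28·4 + 12·2 = 359
Sofia has the highest Borda score (359).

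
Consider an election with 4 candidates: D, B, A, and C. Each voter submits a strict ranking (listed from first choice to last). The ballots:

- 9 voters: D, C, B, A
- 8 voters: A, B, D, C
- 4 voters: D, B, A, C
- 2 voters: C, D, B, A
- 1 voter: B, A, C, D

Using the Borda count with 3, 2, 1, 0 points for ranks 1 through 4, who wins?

D: 9·3 + 8·1 + 4·3 + 2·2 + 1·0 = 51
B: 9·1 + 8·2 + 4·2 + 2·1 + 1·3 = 38
A: 9·0 + 8·3 + 4·1 + 2·0 + 1·2 = 30
C: 9·2 + 8·0 + 4·0 + 2·3 + 1·1 = 25
D has the highest Borda score (51).

D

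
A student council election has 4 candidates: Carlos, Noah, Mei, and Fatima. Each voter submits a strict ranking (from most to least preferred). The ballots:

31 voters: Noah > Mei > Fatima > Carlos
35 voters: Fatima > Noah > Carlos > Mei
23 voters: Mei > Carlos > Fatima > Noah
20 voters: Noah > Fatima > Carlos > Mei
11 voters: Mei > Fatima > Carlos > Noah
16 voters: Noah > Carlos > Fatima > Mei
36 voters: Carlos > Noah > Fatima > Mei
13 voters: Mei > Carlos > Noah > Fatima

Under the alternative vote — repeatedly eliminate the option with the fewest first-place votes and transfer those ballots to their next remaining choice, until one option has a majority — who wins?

Round 1: Carlos 36, Noah 67, Mei 47, Fatima 35. Eliminate Fatima.
Round 2: Carlos 36, Noah 102, Mei 47. Noah has a majority.

Noah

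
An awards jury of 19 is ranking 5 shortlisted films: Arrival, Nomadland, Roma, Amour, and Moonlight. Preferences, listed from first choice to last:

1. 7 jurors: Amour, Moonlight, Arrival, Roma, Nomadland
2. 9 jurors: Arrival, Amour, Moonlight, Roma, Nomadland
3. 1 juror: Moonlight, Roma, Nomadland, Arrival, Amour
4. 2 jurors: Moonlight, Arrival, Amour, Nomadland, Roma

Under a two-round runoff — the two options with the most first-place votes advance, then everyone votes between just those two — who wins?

Arrival

Round 1 first-place votes: Arrival 9, Nomadland 0, Roma 0, Amour 7, Moonlight 3.
Arrival and Amour advance.
Runoff: Arrival is preferred to Amour by 12 voters; Amour by 7.
Arrival wins the runoff.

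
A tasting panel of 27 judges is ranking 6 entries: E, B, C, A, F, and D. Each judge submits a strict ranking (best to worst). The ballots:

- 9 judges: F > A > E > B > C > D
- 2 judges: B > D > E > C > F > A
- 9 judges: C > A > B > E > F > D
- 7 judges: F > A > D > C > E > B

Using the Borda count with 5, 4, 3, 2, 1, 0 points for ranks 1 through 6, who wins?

E: 9·3 + 2·3 + 9·2 + 7·1 = 58
B: 9·2 + 2·5 + 9·3 + 7·0 = 55
C: 9·1 + 2·2 + 9·5 + 7·2 = 72
A: 9·4 + 2·0 + 9·4 + 7·4 = 100
F: 9·5 + 2·1 + 9·1 + 7·5 = 91
D: 9·0 + 2·4 + 9·0 + 7·3 = 29
A has the highest Borda score (100).

A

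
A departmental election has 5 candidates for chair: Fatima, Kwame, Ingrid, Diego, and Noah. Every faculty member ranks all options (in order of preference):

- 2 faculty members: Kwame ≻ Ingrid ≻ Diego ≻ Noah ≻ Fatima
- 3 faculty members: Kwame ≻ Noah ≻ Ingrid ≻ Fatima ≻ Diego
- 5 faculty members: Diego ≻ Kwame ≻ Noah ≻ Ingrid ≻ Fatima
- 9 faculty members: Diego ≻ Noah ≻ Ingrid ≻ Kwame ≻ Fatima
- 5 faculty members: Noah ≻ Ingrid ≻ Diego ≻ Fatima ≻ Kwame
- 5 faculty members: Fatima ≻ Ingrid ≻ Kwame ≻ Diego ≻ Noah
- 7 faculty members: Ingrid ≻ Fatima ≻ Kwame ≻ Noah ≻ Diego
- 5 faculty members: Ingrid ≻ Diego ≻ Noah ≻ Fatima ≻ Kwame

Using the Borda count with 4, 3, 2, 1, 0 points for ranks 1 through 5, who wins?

Ingrid

Fatima: 2·0 + 3·1 + 5·0 + 9·0 + 5·1 + 5·4 + 7·3 + 5·1 = 54
Kwame: 2·4 + 3·4 + 5·3 + 9·1 + 5·0 + 5·2 + 7·2 + 5·0 = 68
Ingrid: 2·3 + 3·2 + 5·1 + 9·2 + 5·3 + 5·3 + 7·4 + 5·4 = 113
Diego: 2·2 + 3·0 + 5·4 + 9·4 + 5·2 + 5·1 + 7·0 + 5·3 = 90
Noah: 2·1 + 3·3 + 5·2 + 9·3 + 5·4 + 5·0 + 7·1 + 5·2 = 85
Ingrid has the highest Borda score (113).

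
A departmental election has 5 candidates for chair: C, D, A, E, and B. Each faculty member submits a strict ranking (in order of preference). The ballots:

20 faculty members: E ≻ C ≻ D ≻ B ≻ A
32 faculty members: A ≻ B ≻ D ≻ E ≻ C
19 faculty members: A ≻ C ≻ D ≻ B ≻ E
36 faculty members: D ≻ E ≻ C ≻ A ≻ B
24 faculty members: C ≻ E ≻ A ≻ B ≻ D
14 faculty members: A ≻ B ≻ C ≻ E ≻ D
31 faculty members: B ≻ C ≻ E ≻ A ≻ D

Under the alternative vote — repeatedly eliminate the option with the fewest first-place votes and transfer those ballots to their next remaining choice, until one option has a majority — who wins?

C

Round 1: C 24, D 36, A 65, E 20, B 31. Eliminate E.
Round 2: C 44, D 36, A 65, B 31. Eliminate B.
Round 3: C 75, D 36, A 65. Eliminate D.
Round 4: C 111, A 65. C has a majority.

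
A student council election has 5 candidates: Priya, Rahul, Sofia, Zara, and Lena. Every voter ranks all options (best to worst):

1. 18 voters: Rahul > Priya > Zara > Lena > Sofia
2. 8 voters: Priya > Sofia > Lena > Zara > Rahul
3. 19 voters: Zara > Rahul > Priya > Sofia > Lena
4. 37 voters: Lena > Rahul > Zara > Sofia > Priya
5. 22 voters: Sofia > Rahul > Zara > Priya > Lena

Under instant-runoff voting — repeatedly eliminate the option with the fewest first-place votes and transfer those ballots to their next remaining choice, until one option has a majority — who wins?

Round 1: Priya 8, Rahul 18, Sofia 22, Zara 19, Lena 37. Eliminate Priya.
Round 2: Rahul 18, Sofia 30, Zara 19, Lena 37. Eliminate Rahul.
Round 3: Sofia 30, Zara 37, Lena 37. Eliminate Sofia.
Round 4: Zara 59, Lena 45. Zara has a majority.

Zara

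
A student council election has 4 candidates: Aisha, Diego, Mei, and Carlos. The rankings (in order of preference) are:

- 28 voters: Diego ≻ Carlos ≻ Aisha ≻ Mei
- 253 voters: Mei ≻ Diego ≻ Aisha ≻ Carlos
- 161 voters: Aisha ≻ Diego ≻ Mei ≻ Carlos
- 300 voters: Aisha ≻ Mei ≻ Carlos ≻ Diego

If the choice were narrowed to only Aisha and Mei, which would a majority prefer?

Voters preferring Aisha to Mei: 489; preferring Mei to Aisha: 253.
Aisha wins the head-to-head.

Aisha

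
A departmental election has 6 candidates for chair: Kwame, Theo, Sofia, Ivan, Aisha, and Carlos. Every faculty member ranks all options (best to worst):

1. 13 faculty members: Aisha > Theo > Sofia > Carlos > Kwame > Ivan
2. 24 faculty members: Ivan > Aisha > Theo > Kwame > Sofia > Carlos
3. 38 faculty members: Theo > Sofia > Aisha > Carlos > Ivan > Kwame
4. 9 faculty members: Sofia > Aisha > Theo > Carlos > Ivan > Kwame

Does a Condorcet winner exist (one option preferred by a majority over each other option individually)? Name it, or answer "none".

none

Checking pairwise contests:
Theo beats Kwame 84–0.
Aisha beats Theo 46–38.
Theo beats Sofia 75–9.
Theo beats Ivan 60–24.
Sofia beats Aisha 47–37.
Theo beats Carlos 84–0.
Every option loses at least one head-to-head, so there is no Condorcet winner.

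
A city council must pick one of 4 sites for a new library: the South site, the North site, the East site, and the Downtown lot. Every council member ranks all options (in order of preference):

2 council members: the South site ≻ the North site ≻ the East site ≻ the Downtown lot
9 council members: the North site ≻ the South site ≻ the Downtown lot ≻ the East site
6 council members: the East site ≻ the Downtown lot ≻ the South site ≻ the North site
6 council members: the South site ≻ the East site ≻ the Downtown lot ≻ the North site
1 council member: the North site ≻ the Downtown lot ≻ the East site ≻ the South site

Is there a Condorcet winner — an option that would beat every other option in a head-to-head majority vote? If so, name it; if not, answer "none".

the South site

the South site vs the North site: 14–10 for the South site.
the South site vs the East site: 17–7 for the South site.
the South site vs the Downtown lot: 17–7 for the South site.
the South site beats every other option head-to-head.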